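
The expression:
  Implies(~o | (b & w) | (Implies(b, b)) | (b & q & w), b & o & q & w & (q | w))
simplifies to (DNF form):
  b & o & q & w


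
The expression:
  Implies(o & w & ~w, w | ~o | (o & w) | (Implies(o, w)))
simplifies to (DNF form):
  True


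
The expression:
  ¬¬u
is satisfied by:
  {u: True}


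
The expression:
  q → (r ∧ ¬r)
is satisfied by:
  {q: False}


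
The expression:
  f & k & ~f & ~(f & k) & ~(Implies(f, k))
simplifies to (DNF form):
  False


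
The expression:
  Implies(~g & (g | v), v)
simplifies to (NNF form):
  True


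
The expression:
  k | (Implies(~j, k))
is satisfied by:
  {k: True, j: True}
  {k: True, j: False}
  {j: True, k: False}


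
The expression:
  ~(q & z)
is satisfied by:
  {q: False, z: False}
  {z: True, q: False}
  {q: True, z: False}


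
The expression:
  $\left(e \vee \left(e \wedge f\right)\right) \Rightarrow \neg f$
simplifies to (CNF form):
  $\neg e \vee \neg f$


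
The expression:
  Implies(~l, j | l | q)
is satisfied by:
  {q: True, l: True, j: True}
  {q: True, l: True, j: False}
  {q: True, j: True, l: False}
  {q: True, j: False, l: False}
  {l: True, j: True, q: False}
  {l: True, j: False, q: False}
  {j: True, l: False, q: False}


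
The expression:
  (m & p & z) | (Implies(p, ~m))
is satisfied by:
  {z: True, p: False, m: False}
  {p: False, m: False, z: False}
  {z: True, m: True, p: False}
  {m: True, p: False, z: False}
  {z: True, p: True, m: False}
  {p: True, z: False, m: False}
  {z: True, m: True, p: True}


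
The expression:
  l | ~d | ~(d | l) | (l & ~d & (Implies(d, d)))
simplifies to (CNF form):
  l | ~d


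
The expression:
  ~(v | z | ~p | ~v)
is never true.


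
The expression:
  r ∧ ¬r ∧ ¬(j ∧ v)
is never true.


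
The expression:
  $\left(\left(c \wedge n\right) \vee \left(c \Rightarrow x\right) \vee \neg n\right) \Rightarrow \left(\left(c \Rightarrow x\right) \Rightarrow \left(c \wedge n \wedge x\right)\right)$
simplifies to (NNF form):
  $c \wedge \left(n \vee \neg x\right)$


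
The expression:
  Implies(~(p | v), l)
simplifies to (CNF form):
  l | p | v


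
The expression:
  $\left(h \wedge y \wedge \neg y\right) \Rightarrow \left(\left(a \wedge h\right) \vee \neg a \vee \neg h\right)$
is always true.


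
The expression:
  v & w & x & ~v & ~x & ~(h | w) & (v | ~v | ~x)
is never true.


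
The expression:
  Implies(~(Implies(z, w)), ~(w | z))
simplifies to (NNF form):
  w | ~z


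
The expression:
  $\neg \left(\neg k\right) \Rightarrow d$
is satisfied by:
  {d: True, k: False}
  {k: False, d: False}
  {k: True, d: True}


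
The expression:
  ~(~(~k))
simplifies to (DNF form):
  ~k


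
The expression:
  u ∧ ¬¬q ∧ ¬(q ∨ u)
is never true.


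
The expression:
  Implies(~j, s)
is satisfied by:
  {s: True, j: True}
  {s: True, j: False}
  {j: True, s: False}


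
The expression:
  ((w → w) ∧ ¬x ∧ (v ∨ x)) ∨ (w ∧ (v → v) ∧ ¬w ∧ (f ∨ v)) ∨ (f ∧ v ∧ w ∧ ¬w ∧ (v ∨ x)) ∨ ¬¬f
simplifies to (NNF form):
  f ∨ (v ∧ ¬x)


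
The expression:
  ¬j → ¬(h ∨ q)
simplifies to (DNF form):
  j ∨ (¬h ∧ ¬q)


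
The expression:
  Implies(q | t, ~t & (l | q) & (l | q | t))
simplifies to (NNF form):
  ~t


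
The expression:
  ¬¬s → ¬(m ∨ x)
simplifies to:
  (¬m ∧ ¬x) ∨ ¬s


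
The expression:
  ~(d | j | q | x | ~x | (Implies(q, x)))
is never true.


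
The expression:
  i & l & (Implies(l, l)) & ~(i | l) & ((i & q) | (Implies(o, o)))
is never true.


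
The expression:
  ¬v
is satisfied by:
  {v: False}


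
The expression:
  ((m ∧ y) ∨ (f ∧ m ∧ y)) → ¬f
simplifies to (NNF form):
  ¬f ∨ ¬m ∨ ¬y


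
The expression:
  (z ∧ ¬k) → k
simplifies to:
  k ∨ ¬z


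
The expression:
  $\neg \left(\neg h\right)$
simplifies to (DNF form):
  $h$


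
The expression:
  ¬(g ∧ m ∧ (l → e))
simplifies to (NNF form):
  (l ∧ ¬e) ∨ ¬g ∨ ¬m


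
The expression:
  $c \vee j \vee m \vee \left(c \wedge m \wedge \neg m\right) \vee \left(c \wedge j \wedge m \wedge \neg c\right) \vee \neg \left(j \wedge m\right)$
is always true.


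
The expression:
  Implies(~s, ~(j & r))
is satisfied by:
  {s: True, r: False, j: False}
  {s: False, r: False, j: False}
  {j: True, s: True, r: False}
  {j: True, s: False, r: False}
  {r: True, s: True, j: False}
  {r: True, s: False, j: False}
  {r: True, j: True, s: True}


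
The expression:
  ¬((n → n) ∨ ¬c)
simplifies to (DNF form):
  False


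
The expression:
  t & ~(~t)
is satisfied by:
  {t: True}


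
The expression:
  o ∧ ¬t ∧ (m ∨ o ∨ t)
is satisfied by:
  {o: True, t: False}


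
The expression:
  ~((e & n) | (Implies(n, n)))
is never true.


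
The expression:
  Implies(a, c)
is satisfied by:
  {c: True, a: False}
  {a: False, c: False}
  {a: True, c: True}


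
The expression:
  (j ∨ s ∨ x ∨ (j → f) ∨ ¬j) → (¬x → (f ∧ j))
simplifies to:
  x ∨ (f ∧ j)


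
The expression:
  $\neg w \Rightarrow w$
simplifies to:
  $w$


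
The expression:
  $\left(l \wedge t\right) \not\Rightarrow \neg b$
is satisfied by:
  {t: True, b: True, l: True}


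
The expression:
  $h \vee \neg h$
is always true.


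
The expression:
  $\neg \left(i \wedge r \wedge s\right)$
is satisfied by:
  {s: False, i: False, r: False}
  {r: True, s: False, i: False}
  {i: True, s: False, r: False}
  {r: True, i: True, s: False}
  {s: True, r: False, i: False}
  {r: True, s: True, i: False}
  {i: True, s: True, r: False}


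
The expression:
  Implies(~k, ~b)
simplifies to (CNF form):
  k | ~b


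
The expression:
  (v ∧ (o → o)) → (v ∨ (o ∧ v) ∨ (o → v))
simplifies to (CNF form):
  True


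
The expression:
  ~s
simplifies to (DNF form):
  ~s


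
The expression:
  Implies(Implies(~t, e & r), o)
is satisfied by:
  {o: True, t: False, e: False, r: False}
  {r: True, o: True, t: False, e: False}
  {o: True, e: True, t: False, r: False}
  {r: True, o: True, e: True, t: False}
  {o: True, t: True, e: False, r: False}
  {o: True, r: True, t: True, e: False}
  {o: True, e: True, t: True, r: False}
  {r: True, o: True, e: True, t: True}
  {r: False, t: False, e: False, o: False}
  {r: True, t: False, e: False, o: False}
  {e: True, r: False, t: False, o: False}


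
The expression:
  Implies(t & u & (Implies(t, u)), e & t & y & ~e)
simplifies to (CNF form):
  ~t | ~u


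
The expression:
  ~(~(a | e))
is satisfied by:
  {a: True, e: True}
  {a: True, e: False}
  {e: True, a: False}


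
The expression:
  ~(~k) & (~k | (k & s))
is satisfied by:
  {s: True, k: True}


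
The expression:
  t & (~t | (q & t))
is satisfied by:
  {t: True, q: True}


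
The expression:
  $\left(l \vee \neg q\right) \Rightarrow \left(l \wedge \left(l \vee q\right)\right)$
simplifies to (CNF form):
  $l \vee q$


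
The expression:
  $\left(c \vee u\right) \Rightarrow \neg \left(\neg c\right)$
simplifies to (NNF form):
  $c \vee \neg u$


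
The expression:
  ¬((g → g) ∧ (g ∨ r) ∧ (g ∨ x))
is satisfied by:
  {g: False, x: False, r: False}
  {r: True, g: False, x: False}
  {x: True, g: False, r: False}


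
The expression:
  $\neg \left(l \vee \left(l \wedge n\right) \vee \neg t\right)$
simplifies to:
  $t \wedge \neg l$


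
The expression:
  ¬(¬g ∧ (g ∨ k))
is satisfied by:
  {g: True, k: False}
  {k: False, g: False}
  {k: True, g: True}


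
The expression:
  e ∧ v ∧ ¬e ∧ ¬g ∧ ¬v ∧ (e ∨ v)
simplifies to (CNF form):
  False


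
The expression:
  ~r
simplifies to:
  ~r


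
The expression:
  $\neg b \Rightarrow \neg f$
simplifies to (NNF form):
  $b \vee \neg f$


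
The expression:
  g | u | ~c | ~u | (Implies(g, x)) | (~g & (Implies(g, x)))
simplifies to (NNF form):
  True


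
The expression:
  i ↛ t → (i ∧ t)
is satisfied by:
  {t: True, i: False}
  {i: False, t: False}
  {i: True, t: True}


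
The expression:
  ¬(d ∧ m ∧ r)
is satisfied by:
  {m: False, d: False, r: False}
  {r: True, m: False, d: False}
  {d: True, m: False, r: False}
  {r: True, d: True, m: False}
  {m: True, r: False, d: False}
  {r: True, m: True, d: False}
  {d: True, m: True, r: False}


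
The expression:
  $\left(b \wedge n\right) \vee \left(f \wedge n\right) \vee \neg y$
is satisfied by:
  {n: True, b: True, f: True, y: False}
  {n: True, b: True, f: False, y: False}
  {n: True, f: True, b: False, y: False}
  {n: True, f: False, b: False, y: False}
  {b: True, f: True, n: False, y: False}
  {b: True, n: False, f: False, y: False}
  {b: False, f: True, n: False, y: False}
  {b: False, n: False, f: False, y: False}
  {n: True, y: True, b: True, f: True}
  {n: True, y: True, b: True, f: False}
  {n: True, y: True, f: True, b: False}


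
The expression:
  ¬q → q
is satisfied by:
  {q: True}


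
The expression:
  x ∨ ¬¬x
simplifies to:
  x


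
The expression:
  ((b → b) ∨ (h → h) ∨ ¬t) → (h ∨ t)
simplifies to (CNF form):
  h ∨ t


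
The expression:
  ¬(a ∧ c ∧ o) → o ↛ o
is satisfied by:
  {a: True, c: True, o: True}


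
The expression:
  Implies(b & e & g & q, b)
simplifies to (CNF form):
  True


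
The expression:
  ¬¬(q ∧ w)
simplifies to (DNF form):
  q ∧ w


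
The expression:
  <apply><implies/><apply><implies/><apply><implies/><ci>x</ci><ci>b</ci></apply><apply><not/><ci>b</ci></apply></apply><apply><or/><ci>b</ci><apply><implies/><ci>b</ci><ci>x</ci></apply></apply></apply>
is always true.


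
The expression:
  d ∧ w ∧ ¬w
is never true.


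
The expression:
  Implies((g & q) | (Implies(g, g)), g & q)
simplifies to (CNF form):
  g & q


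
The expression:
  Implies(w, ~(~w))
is always true.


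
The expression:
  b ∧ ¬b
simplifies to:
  False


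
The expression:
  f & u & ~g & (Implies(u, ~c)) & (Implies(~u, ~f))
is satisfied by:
  {u: True, f: True, g: False, c: False}


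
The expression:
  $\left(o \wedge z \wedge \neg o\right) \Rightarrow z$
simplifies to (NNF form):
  $\text{True}$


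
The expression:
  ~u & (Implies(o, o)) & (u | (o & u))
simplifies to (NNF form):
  False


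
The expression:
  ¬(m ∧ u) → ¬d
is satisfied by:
  {m: True, u: True, d: False}
  {m: True, u: False, d: False}
  {u: True, m: False, d: False}
  {m: False, u: False, d: False}
  {d: True, m: True, u: True}


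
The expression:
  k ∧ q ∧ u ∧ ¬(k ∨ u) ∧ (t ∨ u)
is never true.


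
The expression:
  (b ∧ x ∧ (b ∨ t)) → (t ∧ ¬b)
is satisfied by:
  {x: False, b: False}
  {b: True, x: False}
  {x: True, b: False}


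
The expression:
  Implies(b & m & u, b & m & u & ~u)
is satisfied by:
  {u: False, m: False, b: False}
  {b: True, u: False, m: False}
  {m: True, u: False, b: False}
  {b: True, m: True, u: False}
  {u: True, b: False, m: False}
  {b: True, u: True, m: False}
  {m: True, u: True, b: False}


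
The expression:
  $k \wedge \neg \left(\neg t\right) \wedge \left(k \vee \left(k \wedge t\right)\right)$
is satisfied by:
  {t: True, k: True}


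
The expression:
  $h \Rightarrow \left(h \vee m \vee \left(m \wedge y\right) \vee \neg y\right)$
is always true.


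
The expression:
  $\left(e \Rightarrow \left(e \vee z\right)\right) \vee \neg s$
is always true.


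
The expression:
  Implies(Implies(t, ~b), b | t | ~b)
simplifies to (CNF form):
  True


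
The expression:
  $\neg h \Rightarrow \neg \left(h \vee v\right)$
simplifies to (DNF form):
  $h \vee \neg v$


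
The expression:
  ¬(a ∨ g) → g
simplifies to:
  a ∨ g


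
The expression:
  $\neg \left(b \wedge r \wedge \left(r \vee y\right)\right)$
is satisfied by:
  {b: False, r: False}
  {r: True, b: False}
  {b: True, r: False}


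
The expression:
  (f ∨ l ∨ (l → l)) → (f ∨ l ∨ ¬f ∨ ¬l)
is always true.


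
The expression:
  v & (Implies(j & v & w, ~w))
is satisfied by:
  {v: True, w: False, j: False}
  {j: True, v: True, w: False}
  {w: True, v: True, j: False}


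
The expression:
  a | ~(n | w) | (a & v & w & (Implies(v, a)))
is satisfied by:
  {a: True, n: False, w: False}
  {a: True, w: True, n: False}
  {a: True, n: True, w: False}
  {a: True, w: True, n: True}
  {w: False, n: False, a: False}


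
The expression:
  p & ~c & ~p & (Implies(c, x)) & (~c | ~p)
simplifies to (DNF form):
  False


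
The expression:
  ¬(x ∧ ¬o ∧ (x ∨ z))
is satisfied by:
  {o: True, x: False}
  {x: False, o: False}
  {x: True, o: True}


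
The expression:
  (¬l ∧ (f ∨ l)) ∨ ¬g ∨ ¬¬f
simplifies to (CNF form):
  f ∨ ¬g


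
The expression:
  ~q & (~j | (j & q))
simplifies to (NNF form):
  ~j & ~q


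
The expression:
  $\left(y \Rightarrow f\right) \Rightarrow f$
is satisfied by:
  {y: True, f: True}
  {y: True, f: False}
  {f: True, y: False}


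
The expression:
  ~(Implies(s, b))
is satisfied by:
  {s: True, b: False}


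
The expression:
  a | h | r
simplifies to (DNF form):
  a | h | r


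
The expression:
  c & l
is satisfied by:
  {c: True, l: True}


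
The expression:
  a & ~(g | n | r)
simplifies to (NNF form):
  a & ~g & ~n & ~r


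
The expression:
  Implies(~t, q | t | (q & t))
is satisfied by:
  {t: True, q: True}
  {t: True, q: False}
  {q: True, t: False}


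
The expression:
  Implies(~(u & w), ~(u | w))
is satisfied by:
  {w: False, u: False}
  {u: True, w: True}


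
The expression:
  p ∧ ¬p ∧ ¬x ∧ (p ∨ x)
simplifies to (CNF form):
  False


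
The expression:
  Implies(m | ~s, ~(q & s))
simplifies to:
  ~m | ~q | ~s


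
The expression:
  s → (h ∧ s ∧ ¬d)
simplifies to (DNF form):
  (h ∧ ¬d) ∨ ¬s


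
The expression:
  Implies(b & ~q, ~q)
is always true.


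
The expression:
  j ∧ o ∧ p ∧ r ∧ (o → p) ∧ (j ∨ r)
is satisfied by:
  {r: True, j: True, o: True, p: True}


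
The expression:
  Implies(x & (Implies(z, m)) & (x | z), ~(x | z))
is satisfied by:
  {z: True, m: False, x: False}
  {m: False, x: False, z: False}
  {z: True, m: True, x: False}
  {m: True, z: False, x: False}
  {x: True, z: True, m: False}


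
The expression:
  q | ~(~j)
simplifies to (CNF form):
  j | q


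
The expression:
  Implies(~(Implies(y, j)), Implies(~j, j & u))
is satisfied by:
  {j: True, y: False}
  {y: False, j: False}
  {y: True, j: True}


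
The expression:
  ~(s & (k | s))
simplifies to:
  ~s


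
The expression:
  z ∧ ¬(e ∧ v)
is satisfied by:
  {z: True, v: False, e: False}
  {z: True, e: True, v: False}
  {z: True, v: True, e: False}


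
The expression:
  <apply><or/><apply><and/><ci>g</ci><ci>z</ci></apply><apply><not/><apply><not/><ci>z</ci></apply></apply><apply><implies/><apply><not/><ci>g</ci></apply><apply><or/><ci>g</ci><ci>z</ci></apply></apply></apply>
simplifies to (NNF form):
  <apply><or/><ci>g</ci><ci>z</ci></apply>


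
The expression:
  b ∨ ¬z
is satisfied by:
  {b: True, z: False}
  {z: False, b: False}
  {z: True, b: True}


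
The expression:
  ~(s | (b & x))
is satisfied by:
  {x: False, s: False, b: False}
  {b: True, x: False, s: False}
  {x: True, b: False, s: False}


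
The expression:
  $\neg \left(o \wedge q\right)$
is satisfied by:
  {o: False, q: False}
  {q: True, o: False}
  {o: True, q: False}


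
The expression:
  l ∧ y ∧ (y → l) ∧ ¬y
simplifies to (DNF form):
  False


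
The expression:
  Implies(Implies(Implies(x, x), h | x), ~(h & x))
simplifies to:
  ~h | ~x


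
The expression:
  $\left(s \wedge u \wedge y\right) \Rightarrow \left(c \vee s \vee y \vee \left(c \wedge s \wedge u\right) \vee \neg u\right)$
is always true.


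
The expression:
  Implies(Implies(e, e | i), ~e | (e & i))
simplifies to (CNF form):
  i | ~e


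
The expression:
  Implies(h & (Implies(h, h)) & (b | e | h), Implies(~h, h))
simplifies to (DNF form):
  True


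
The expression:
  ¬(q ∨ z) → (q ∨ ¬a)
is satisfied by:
  {q: True, z: True, a: False}
  {q: True, z: False, a: False}
  {z: True, q: False, a: False}
  {q: False, z: False, a: False}
  {a: True, q: True, z: True}
  {a: True, q: True, z: False}
  {a: True, z: True, q: False}


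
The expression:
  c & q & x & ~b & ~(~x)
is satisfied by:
  {c: True, x: True, q: True, b: False}


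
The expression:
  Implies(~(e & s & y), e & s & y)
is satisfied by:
  {e: True, s: True, y: True}


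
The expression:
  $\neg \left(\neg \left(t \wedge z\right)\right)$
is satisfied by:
  {t: True, z: True}


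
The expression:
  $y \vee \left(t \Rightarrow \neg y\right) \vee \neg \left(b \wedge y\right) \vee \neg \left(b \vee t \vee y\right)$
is always true.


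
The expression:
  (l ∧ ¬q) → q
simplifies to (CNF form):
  q ∨ ¬l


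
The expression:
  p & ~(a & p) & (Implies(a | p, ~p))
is never true.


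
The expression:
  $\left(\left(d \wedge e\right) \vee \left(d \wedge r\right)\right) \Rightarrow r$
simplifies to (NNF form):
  $r \vee \neg d \vee \neg e$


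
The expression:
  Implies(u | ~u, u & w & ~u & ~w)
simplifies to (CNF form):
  False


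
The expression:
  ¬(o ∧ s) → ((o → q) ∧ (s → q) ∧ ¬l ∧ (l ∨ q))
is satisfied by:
  {q: True, s: True, o: True, l: False}
  {q: True, s: True, l: False, o: False}
  {q: True, o: True, l: False, s: False}
  {q: True, l: False, o: False, s: False}
  {s: True, o: True, l: False, q: False}
  {q: True, s: True, l: True, o: True}
  {s: True, l: True, o: True, q: False}


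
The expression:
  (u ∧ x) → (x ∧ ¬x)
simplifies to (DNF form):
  ¬u ∨ ¬x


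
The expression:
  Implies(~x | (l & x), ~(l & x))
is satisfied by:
  {l: False, x: False}
  {x: True, l: False}
  {l: True, x: False}


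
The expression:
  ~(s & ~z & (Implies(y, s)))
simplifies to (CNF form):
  z | ~s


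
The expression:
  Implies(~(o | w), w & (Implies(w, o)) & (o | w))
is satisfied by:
  {o: True, w: True}
  {o: True, w: False}
  {w: True, o: False}


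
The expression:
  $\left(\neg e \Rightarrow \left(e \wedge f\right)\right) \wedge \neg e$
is never true.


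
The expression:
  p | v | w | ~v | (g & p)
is always true.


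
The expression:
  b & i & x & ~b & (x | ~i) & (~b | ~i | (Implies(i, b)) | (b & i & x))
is never true.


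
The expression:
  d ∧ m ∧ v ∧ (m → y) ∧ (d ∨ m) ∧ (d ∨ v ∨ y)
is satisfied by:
  {m: True, d: True, y: True, v: True}


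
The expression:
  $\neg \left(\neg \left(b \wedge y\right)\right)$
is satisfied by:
  {b: True, y: True}


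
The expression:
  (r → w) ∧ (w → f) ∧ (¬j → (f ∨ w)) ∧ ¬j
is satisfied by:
  {w: True, f: True, j: False, r: False}
  {f: True, r: False, w: False, j: False}
  {r: True, w: True, f: True, j: False}


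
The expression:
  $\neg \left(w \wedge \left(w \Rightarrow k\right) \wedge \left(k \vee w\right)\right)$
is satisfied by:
  {w: False, k: False}
  {k: True, w: False}
  {w: True, k: False}


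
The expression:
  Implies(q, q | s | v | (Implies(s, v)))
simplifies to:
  True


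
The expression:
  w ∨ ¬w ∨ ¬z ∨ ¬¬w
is always true.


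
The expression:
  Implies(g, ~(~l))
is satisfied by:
  {l: True, g: False}
  {g: False, l: False}
  {g: True, l: True}


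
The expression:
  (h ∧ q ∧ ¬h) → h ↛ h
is always true.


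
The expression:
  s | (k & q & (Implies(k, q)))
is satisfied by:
  {k: True, s: True, q: True}
  {k: True, s: True, q: False}
  {s: True, q: True, k: False}
  {s: True, q: False, k: False}
  {k: True, q: True, s: False}


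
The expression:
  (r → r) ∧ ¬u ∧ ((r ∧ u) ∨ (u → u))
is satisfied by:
  {u: False}


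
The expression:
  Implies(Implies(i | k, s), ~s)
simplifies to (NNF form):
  ~s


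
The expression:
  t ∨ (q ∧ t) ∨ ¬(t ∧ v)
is always true.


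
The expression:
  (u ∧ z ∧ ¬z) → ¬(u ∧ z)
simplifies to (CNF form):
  True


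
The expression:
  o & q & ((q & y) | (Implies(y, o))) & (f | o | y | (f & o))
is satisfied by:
  {o: True, q: True}


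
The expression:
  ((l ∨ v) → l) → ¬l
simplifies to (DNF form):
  ¬l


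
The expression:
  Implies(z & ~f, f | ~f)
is always true.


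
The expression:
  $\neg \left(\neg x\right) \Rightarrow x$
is always true.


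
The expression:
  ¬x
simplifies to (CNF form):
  ¬x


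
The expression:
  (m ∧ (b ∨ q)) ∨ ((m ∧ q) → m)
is always true.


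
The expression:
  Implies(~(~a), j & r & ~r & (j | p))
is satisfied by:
  {a: False}


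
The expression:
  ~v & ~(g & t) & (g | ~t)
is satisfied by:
  {v: False, t: False}


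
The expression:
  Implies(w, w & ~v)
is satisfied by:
  {w: False, v: False}
  {v: True, w: False}
  {w: True, v: False}


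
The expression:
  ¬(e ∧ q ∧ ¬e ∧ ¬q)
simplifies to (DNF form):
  True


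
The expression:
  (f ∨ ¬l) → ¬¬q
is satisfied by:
  {q: True, l: True, f: False}
  {q: True, f: False, l: False}
  {q: True, l: True, f: True}
  {q: True, f: True, l: False}
  {l: True, f: False, q: False}


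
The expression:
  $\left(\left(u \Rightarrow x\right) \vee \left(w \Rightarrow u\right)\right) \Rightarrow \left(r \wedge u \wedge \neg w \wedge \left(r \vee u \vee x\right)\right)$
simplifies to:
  $r \wedge u \wedge \neg w$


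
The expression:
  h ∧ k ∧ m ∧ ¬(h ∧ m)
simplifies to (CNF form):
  False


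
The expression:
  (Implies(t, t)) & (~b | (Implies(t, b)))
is always true.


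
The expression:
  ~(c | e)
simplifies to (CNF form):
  ~c & ~e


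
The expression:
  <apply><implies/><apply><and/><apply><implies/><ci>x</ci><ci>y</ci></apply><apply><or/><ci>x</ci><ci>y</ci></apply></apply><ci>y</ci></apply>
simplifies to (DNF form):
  <true/>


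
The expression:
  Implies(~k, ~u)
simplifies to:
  k | ~u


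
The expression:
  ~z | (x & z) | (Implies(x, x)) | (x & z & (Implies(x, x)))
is always true.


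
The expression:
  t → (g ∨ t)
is always true.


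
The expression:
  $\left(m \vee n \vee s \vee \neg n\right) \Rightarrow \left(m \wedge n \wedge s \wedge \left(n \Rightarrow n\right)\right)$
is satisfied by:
  {m: True, s: True, n: True}


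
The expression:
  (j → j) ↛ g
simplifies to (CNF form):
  ¬g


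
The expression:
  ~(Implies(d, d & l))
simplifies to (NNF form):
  d & ~l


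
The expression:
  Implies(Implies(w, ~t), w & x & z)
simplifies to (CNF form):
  w & (t | x) & (t | z)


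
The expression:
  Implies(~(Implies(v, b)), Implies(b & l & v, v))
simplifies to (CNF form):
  True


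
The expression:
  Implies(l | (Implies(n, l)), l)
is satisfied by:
  {n: True, l: True}
  {n: True, l: False}
  {l: True, n: False}


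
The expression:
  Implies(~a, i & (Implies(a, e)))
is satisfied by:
  {i: True, a: True}
  {i: True, a: False}
  {a: True, i: False}


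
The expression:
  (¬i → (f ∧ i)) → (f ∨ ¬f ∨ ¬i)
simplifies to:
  True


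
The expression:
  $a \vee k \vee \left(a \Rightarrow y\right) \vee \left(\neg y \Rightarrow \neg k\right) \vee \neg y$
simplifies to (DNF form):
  $\text{True}$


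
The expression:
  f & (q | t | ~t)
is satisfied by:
  {f: True}


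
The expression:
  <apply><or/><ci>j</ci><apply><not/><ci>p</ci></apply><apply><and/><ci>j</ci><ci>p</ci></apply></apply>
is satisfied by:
  {j: True, p: False}
  {p: False, j: False}
  {p: True, j: True}


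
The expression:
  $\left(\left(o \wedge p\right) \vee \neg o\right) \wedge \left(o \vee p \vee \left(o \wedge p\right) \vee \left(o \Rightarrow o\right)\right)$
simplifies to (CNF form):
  $p \vee \neg o$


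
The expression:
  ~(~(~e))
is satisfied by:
  {e: False}


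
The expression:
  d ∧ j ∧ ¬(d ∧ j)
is never true.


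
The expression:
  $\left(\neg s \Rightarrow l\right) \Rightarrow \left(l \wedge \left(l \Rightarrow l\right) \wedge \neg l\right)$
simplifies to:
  $\neg l \wedge \neg s$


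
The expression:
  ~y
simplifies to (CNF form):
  ~y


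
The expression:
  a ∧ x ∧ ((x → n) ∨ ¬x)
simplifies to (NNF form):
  a ∧ n ∧ x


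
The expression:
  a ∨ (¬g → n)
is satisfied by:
  {n: True, a: True, g: True}
  {n: True, a: True, g: False}
  {n: True, g: True, a: False}
  {n: True, g: False, a: False}
  {a: True, g: True, n: False}
  {a: True, g: False, n: False}
  {g: True, a: False, n: False}


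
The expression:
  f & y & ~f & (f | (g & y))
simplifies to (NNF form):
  False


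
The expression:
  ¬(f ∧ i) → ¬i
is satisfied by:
  {f: True, i: False}
  {i: False, f: False}
  {i: True, f: True}


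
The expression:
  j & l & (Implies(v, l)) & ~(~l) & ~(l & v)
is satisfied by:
  {j: True, l: True, v: False}


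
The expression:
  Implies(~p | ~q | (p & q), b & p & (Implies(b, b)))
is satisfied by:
  {p: True, b: True}


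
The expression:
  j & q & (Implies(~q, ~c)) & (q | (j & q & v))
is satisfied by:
  {j: True, q: True}


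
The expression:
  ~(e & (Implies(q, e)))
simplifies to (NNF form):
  ~e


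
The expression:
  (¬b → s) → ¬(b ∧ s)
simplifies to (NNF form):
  ¬b ∨ ¬s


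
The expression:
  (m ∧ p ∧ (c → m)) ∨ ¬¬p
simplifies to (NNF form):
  p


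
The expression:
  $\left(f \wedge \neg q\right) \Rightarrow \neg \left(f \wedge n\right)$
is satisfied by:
  {q: True, n: False, f: False}
  {q: False, n: False, f: False}
  {f: True, q: True, n: False}
  {f: True, q: False, n: False}
  {n: True, q: True, f: False}
  {n: True, q: False, f: False}
  {n: True, f: True, q: True}


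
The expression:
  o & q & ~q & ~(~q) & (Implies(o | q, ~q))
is never true.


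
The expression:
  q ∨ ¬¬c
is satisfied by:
  {q: True, c: True}
  {q: True, c: False}
  {c: True, q: False}


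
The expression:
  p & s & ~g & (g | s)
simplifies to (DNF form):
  p & s & ~g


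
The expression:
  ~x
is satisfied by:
  {x: False}


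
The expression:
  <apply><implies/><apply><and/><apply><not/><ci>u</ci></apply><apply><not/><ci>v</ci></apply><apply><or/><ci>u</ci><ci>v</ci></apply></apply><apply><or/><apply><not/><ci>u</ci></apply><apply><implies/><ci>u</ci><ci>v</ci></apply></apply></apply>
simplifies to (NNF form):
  <true/>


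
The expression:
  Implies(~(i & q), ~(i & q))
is always true.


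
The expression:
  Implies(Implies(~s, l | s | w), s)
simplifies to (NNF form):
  s | (~l & ~w)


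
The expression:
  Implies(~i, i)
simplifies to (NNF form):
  i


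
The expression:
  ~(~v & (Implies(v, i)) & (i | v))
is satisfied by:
  {v: True, i: False}
  {i: False, v: False}
  {i: True, v: True}


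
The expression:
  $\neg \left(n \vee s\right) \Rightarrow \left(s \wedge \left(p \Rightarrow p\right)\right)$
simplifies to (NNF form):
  $n \vee s$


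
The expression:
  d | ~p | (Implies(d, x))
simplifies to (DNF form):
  True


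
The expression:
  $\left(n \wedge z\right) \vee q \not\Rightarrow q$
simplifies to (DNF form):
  $n \wedge z$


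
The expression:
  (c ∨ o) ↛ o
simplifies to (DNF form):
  c ∧ ¬o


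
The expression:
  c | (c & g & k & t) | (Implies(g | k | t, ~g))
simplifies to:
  c | ~g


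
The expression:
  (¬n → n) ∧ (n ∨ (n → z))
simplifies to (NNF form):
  n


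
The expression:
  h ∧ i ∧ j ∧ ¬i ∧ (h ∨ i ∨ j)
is never true.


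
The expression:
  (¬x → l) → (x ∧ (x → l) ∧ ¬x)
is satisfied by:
  {x: False, l: False}


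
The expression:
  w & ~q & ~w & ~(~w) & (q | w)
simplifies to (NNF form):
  False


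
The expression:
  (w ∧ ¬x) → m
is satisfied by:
  {x: True, m: True, w: False}
  {x: True, w: False, m: False}
  {m: True, w: False, x: False}
  {m: False, w: False, x: False}
  {x: True, m: True, w: True}
  {x: True, w: True, m: False}
  {m: True, w: True, x: False}


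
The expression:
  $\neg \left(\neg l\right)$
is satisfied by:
  {l: True}


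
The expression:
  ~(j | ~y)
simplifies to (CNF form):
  y & ~j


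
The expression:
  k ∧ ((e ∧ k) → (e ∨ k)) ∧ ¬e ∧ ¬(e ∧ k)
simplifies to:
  k ∧ ¬e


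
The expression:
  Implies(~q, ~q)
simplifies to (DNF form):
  True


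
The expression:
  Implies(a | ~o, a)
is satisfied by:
  {a: True, o: True}
  {a: True, o: False}
  {o: True, a: False}


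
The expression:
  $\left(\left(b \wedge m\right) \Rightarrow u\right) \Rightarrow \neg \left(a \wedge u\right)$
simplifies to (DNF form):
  $\neg a \vee \neg u$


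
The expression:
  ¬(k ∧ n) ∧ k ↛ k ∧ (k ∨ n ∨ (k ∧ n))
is never true.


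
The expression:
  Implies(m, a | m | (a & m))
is always true.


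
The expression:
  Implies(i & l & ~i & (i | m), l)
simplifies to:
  True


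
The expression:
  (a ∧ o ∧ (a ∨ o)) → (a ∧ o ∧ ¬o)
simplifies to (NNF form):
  ¬a ∨ ¬o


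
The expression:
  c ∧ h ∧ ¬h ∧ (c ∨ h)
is never true.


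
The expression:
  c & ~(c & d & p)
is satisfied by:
  {c: True, p: False, d: False}
  {c: True, d: True, p: False}
  {c: True, p: True, d: False}


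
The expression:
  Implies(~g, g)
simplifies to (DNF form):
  g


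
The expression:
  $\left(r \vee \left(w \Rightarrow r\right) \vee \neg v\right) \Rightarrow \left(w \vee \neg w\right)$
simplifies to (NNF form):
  $\text{True}$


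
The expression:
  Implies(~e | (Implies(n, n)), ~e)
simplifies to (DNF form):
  ~e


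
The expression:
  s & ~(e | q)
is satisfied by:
  {s: True, q: False, e: False}


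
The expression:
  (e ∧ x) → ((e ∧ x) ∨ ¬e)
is always true.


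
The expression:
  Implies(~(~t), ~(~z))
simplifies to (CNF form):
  z | ~t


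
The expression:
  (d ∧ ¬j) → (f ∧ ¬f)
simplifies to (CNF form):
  j ∨ ¬d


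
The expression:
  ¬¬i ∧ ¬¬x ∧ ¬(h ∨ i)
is never true.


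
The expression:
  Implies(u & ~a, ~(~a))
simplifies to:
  a | ~u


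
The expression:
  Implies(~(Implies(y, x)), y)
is always true.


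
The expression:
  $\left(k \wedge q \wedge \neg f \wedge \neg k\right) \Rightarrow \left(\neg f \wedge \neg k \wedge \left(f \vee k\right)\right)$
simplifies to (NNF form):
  $\text{True}$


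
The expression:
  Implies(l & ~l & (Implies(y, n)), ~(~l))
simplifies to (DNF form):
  True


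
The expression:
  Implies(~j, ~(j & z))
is always true.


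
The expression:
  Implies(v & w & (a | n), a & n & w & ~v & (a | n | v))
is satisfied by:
  {a: False, w: False, v: False, n: False}
  {n: True, a: False, w: False, v: False}
  {a: True, n: False, w: False, v: False}
  {n: True, a: True, w: False, v: False}
  {v: True, n: False, a: False, w: False}
  {n: True, v: True, a: False, w: False}
  {v: True, a: True, n: False, w: False}
  {n: True, v: True, a: True, w: False}
  {w: True, v: False, a: False, n: False}
  {w: True, n: True, v: False, a: False}
  {w: True, a: True, v: False, n: False}
  {n: True, w: True, a: True, v: False}
  {w: True, v: True, n: False, a: False}


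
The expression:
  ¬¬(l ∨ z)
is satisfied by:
  {z: True, l: True}
  {z: True, l: False}
  {l: True, z: False}


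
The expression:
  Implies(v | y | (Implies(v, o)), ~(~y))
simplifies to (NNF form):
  y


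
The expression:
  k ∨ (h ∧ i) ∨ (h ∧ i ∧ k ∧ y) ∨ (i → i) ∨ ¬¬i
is always true.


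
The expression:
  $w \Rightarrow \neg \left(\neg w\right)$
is always true.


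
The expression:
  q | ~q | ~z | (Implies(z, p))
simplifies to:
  True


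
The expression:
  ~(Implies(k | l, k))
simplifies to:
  l & ~k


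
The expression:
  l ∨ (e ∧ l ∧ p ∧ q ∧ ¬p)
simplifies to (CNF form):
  l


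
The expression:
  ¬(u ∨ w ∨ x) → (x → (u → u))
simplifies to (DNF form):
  True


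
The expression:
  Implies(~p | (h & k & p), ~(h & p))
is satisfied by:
  {p: False, k: False, h: False}
  {h: True, p: False, k: False}
  {k: True, p: False, h: False}
  {h: True, k: True, p: False}
  {p: True, h: False, k: False}
  {h: True, p: True, k: False}
  {k: True, p: True, h: False}


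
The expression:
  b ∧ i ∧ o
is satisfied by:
  {i: True, b: True, o: True}


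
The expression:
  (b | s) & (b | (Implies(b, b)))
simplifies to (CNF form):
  b | s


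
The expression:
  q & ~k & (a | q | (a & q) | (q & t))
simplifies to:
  q & ~k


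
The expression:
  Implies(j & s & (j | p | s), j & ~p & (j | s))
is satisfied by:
  {s: False, p: False, j: False}
  {j: True, s: False, p: False}
  {p: True, s: False, j: False}
  {j: True, p: True, s: False}
  {s: True, j: False, p: False}
  {j: True, s: True, p: False}
  {p: True, s: True, j: False}


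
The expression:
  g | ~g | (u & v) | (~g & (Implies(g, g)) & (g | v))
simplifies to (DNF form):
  True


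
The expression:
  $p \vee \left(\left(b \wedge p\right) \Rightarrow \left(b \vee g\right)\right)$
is always true.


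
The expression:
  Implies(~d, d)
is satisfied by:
  {d: True}


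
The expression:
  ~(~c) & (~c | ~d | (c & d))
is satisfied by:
  {c: True}


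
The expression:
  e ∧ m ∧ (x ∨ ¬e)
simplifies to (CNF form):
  e ∧ m ∧ x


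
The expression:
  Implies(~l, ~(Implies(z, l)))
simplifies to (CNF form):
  l | z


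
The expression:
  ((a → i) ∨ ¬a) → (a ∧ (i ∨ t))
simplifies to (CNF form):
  a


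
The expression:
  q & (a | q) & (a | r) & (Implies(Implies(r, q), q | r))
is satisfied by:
  {r: True, a: True, q: True}
  {r: True, q: True, a: False}
  {a: True, q: True, r: False}


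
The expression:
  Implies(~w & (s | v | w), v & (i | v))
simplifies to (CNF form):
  v | w | ~s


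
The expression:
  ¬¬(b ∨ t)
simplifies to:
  b ∨ t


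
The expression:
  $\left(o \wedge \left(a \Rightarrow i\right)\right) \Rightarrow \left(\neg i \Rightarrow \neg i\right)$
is always true.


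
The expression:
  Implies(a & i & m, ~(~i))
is always true.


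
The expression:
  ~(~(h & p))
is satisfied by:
  {h: True, p: True}


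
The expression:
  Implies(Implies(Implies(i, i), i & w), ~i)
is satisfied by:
  {w: False, i: False}
  {i: True, w: False}
  {w: True, i: False}


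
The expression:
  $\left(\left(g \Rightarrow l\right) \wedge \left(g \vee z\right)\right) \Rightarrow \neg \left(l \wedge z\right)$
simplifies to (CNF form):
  $\neg l \vee \neg z$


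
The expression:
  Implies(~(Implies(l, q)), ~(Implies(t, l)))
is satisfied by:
  {q: True, l: False}
  {l: False, q: False}
  {l: True, q: True}


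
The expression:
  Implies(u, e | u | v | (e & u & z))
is always true.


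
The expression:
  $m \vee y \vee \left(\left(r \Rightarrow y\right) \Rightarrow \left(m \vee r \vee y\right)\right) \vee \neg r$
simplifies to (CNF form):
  $\text{True}$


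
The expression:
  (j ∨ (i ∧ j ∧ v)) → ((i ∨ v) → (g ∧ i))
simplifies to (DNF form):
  (g ∧ i) ∨ (¬i ∧ ¬v) ∨ ¬j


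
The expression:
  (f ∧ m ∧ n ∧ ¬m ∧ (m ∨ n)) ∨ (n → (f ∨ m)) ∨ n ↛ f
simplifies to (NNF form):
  True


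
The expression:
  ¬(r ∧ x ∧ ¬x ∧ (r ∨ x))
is always true.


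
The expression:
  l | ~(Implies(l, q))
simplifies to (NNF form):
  l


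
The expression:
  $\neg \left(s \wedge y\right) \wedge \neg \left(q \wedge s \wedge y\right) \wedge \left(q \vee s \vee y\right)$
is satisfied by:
  {q: True, s: False, y: False}
  {y: True, q: True, s: False}
  {y: True, q: False, s: False}
  {s: True, q: True, y: False}
  {s: True, q: False, y: False}


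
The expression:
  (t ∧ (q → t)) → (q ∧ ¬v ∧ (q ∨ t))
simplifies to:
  (q ∧ ¬v) ∨ ¬t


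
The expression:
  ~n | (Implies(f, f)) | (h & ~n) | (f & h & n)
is always true.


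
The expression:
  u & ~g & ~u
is never true.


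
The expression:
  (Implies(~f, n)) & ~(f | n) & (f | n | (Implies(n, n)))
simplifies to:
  False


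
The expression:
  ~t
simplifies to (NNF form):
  ~t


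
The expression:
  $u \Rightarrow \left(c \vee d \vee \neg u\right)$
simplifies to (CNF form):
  $c \vee d \vee \neg u$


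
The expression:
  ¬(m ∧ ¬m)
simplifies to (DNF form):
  True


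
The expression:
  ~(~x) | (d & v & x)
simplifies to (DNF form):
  x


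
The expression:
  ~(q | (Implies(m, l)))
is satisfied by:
  {m: True, q: False, l: False}


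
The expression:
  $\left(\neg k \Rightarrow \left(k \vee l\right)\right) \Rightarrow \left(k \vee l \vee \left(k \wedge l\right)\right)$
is always true.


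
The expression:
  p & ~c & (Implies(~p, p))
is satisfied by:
  {p: True, c: False}


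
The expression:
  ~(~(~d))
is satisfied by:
  {d: False}


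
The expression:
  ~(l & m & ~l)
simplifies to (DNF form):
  True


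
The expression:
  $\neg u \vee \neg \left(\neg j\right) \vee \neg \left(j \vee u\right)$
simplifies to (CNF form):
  $j \vee \neg u$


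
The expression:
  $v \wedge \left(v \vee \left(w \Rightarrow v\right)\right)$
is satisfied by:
  {v: True}


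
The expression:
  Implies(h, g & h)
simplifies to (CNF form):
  g | ~h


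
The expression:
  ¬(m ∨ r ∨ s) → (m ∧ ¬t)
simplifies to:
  m ∨ r ∨ s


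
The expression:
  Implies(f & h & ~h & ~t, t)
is always true.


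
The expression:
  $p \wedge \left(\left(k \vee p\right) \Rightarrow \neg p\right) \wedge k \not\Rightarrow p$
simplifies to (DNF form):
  $\text{False}$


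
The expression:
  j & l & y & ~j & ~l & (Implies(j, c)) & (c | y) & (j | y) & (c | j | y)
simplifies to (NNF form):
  False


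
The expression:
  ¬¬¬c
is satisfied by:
  {c: False}


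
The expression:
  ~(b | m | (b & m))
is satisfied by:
  {b: False, m: False}


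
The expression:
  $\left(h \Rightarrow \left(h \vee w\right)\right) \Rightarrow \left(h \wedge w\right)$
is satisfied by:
  {h: True, w: True}


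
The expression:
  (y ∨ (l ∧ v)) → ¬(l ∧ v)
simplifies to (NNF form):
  ¬l ∨ ¬v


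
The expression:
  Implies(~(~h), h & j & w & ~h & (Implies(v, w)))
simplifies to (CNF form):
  ~h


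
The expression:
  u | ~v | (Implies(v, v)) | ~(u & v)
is always true.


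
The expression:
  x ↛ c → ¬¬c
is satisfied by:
  {c: True, x: False}
  {x: False, c: False}
  {x: True, c: True}


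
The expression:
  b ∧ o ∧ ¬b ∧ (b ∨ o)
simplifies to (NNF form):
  False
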